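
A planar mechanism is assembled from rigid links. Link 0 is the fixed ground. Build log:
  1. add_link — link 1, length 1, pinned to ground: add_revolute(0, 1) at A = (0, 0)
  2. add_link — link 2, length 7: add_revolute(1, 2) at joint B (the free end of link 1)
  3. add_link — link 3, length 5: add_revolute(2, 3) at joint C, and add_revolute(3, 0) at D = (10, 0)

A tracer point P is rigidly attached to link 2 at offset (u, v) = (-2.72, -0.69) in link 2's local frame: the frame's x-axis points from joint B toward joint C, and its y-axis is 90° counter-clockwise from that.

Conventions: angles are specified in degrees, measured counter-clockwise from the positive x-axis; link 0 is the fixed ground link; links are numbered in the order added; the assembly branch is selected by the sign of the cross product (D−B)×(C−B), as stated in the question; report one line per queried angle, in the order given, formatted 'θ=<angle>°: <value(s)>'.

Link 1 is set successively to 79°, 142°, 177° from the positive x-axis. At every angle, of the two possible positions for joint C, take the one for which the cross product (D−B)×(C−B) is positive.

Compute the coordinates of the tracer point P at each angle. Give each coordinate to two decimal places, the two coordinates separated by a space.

A=(0,0), D=(10.00,0)
θ=79°: B = A + 1.00·(cos79°, sin79°) = (0.1908, 0.9816)
θ=79°: |BD| = 9.8582
θ=79°: circle(B,7.00) ∩ circle(D,5.00): a=6.1464, h=3.3500
θ=79°:   candidates: C₊=(6.6402,3.7029) cross=33.025; C₋=(5.9730,-2.9637) cross=-33.025
θ=79°:   branch + wants cross > 0 → take C=(6.6402,3.7029) (cross=33.025)
θ=79°: ex = (C−B)/|BC| = (0.9213,0.3888); ey = (-0.3888,0.9213)
θ=79°: P = B + -2.72·ex + -0.69·ey = (-2.0470,-0.7115)
θ=142°: B = A + 1.00·(cos142°, sin142°) = (-0.7880, 0.6157)
θ=142°: |BD| = 10.8056
θ=142°: circle(B,7.00) ∩ circle(D,5.00): a=6.5133, h=2.5645
θ=142°:   candidates: C₊=(5.8608,2.8049) cross=27.711; C₋=(5.5686,-2.3158) cross=-27.711
θ=142°:   branch + wants cross > 0 → take C=(5.8608,2.8049) (cross=27.711)
θ=142°: ex = (C−B)/|BC| = (0.9498,0.3127); ey = (-0.3127,0.9498)
θ=142°: P = B + -2.72·ex + -0.69·ey = (-3.1558,-0.8904)
θ=177°: B = A + 1.00·(cos177°, sin177°) = (-0.9986, 0.0523)
θ=177°: |BD| = 10.9988
θ=177°: circle(B,7.00) ∩ circle(D,5.00): a=6.5904, h=2.3593
θ=177°:   candidates: C₊=(5.6029,2.3803) cross=25.950; C₋=(5.5805,-2.3383) cross=-25.950
θ=177°:   branch + wants cross > 0 → take C=(5.6029,2.3803) (cross=25.950)
θ=177°: ex = (C−B)/|BC| = (0.9431,0.3326); ey = (-0.3326,0.9431)
θ=177°: P = B + -2.72·ex + -0.69·ey = (-3.3343,-1.5030)

θ=79°: -2.05 -0.71
θ=142°: -3.16 -0.89
θ=177°: -3.33 -1.50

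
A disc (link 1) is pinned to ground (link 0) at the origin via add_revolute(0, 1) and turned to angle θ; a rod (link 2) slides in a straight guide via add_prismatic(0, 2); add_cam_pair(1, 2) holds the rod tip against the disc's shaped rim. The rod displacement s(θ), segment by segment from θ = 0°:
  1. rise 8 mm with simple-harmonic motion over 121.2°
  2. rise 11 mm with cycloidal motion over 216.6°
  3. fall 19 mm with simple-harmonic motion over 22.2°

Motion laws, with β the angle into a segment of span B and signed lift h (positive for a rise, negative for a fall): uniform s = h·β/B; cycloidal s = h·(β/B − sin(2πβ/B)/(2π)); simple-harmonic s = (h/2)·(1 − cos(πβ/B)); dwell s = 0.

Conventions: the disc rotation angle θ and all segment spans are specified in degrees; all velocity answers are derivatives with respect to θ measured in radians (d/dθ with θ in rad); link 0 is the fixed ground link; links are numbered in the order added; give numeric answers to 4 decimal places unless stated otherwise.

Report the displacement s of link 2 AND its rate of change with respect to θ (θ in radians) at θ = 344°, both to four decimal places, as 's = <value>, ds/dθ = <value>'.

segment 1 (0° to 121.2°, simple-harmonic, h = 8) is passed completely: s = 0.0000 + (8) = 8.0000
segment 2 (121.2° to 337.8°, cycloidal, h = 11) is passed completely: s = 8.0000 + (11) = 19.0000
θ = 344° falls in segment 3 (337.8° to 360°, simple-harmonic, h = -19): β = 344 − 337.8 = 6.2°, B = 22.2°; Δs = -19/2·(1 − cos(π·0.2793)) = -3.4279; s = 19.0000 − 3.4279 = 15.5721
velocity in seg [337.8°–360°] (simple-harmonic), θ in radians: β = 6.2° = 0.1082 rad, B = 22.2° = 0.3875 rad; ds/dθ = (πh/(2B)) sin(πβ/B) = (π·(-19)/(2·0.3875)) sin(π·0.2793) = -59.239022 mm/rad

s = 15.5721, ds/dθ = -59.2390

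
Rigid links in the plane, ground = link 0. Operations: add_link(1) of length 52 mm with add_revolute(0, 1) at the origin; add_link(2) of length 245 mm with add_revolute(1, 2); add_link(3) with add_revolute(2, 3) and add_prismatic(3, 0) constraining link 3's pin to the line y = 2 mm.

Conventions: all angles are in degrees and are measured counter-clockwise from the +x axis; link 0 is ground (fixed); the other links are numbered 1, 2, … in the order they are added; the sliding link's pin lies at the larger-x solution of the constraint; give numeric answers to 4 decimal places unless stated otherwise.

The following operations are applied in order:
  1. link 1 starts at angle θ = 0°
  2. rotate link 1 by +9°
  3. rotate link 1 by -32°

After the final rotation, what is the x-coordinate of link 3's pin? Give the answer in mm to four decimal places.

geometry: r = 52 mm, L = 245 mm, e = 2 mm; θ starts at 0°
rotate link 1 by +9°: θ ← 0° +9° = 9°
rotate link 1 by -32°: θ ← 9° -32° = -23°
crank pin P = (r cos θ, r sin θ) = (47.866252, -20.318019)
h = r sin θ − e = -20.318019 − 2 = -22.318019
x = r cos θ + √(L² − h²) = 47.866252 + 243.981364 = 291.847617

291.8476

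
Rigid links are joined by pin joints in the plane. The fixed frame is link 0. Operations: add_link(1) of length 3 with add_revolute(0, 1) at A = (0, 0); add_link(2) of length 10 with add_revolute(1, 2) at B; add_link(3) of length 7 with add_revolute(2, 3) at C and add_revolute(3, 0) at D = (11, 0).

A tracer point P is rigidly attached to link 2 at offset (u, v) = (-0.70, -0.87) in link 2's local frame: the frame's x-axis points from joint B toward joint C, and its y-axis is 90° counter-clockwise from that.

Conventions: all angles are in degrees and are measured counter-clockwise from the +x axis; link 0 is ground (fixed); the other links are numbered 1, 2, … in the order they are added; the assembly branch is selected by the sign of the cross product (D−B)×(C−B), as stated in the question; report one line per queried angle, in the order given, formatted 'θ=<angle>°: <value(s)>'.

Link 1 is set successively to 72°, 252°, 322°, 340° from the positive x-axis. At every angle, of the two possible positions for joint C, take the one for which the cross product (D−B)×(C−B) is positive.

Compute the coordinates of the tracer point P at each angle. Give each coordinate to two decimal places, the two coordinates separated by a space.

A=(0,0), D=(11.00,0)
θ=72°: B = A + 3.00·(cos72°, sin72°) = (0.9271, 2.8532)
θ=72°: |BD| = 10.4692
θ=72°: circle(B,10.00) ∩ circle(D,7.00): a=7.6703, h=6.4161
θ=72°:   candidates: C₊=(10.0556,6.9360) cross=67.171; C₋=(6.5585,-5.4104) cross=-67.171
θ=72°:   branch + wants cross > 0 → take C=(10.0556,6.9360) (cross=67.171)
θ=72°: ex = (C−B)/|BC| = (0.9129,0.4083); ey = (-0.4083,0.9129)
θ=72°: P = B + -0.70·ex + -0.87·ey = (0.6433,1.7732)
θ=252°: B = A + 3.00·(cos252°, sin252°) = (-0.9271, -2.8532)
θ=252°: |BD| = 12.2636
θ=252°: circle(B,10.00) ∩ circle(D,7.00): a=8.2111, h=5.7077
θ=252°:   candidates: C₊=(5.7308,4.6082) cross=69.997; C₋=(8.3867,-6.4939) cross=-69.997
θ=252°:   branch + wants cross > 0 → take C=(5.7308,4.6082) (cross=69.997)
θ=252°: ex = (C−B)/|BC| = (0.6658,0.7461); ey = (-0.7461,0.6658)
θ=252°: P = B + -0.70·ex + -0.87·ey = (-0.7440,-3.9547)
θ=322°: B = A + 3.00·(cos322°, sin322°) = (2.3640, -1.8470)
θ=322°: |BD| = 8.8313
θ=322°: circle(B,10.00) ∩ circle(D,7.00): a=7.3031, h=6.8312
θ=322°:   candidates: C₊=(8.0770,6.3605) cross=60.328; C₋=(10.9343,-6.9997) cross=-60.328
θ=322°:   branch + wants cross > 0 → take C=(8.0770,6.3605) (cross=60.328)
θ=322°: ex = (C−B)/|BC| = (0.5713,0.8207); ey = (-0.8207,0.5713)
θ=322°: P = B + -0.70·ex + -0.87·ey = (2.6782,-2.9185)
θ=340°: B = A + 3.00·(cos340°, sin340°) = (2.8191, -1.0261)
θ=340°: |BD| = 8.2450
θ=340°: circle(B,10.00) ∩ circle(D,7.00): a=7.2153, h=6.9238
θ=340°:   candidates: C₊=(9.1166,6.7419) cross=57.087; C₋=(10.8399,-6.9982) cross=-57.087
θ=340°:   branch + wants cross > 0 → take C=(9.1166,6.7419) (cross=57.087)
θ=340°: ex = (C−B)/|BC| = (0.6298,0.7768); ey = (-0.7768,0.6298)
θ=340°: P = B + -0.70·ex + -0.87·ey = (3.0541,-2.1177)

θ=72°: 0.64 1.77
θ=252°: -0.74 -3.95
θ=322°: 2.68 -2.92
θ=340°: 3.05 -2.12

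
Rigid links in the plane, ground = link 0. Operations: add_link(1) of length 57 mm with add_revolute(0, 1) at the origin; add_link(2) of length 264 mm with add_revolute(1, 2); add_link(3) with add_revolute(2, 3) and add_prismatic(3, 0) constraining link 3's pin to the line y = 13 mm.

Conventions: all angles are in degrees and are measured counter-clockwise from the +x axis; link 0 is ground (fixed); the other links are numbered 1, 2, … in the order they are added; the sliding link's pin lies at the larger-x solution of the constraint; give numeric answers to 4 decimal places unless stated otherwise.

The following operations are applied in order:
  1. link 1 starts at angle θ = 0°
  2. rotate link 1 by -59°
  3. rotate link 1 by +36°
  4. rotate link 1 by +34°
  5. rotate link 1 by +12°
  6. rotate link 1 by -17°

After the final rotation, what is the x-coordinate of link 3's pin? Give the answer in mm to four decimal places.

geometry: r = 57 mm, L = 264 mm, e = 13 mm; θ starts at 0°
rotate link 1 by -59°: θ ← 0° -59° = -59°
rotate link 1 by +36°: θ ← -59° +36° = -23°
rotate link 1 by +34°: θ ← -23° +34° = 11°
rotate link 1 by +12°: θ ← 11° +12° = 23°
rotate link 1 by -17°: θ ← 23° -17° = 6°
crank pin P = (r cos θ, r sin θ) = (56.687748, 5.958122)
h = r sin θ − e = 5.958122 − 13 = -7.041878
x = r cos θ + √(L² − h²) = 56.687748 + 263.906067 = 320.593815

320.5938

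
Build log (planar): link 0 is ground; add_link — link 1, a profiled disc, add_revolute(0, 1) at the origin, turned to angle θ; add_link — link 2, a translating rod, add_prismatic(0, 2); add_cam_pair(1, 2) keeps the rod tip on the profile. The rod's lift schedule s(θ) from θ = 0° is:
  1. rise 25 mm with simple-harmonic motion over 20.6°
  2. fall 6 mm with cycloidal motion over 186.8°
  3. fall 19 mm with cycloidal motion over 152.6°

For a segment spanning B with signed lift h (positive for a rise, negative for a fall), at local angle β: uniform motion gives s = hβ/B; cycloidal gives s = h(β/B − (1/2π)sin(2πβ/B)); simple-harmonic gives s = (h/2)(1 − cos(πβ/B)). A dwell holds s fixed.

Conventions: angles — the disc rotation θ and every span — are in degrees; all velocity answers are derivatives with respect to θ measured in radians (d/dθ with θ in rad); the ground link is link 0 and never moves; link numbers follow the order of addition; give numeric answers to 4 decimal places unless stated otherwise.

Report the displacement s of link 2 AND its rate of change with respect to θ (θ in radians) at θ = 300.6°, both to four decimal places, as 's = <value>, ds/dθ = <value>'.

seg 1 [0°–20.6°] simple-harmonic, h=25: full span → s += 25 → s = 25.0000
seg 2 [20.6°–207.4°] cycloidal, h=-6: full span → s += -6 → s = 19.0000
seg 3 [207.4°–360°] cycloidal, h=-19: θ=300.6° here. β=93.2, B=152.6. -19·(0.6107 − sin(2π·0.6107)/(2π)) = -13.5426 → s = 5.4574
velocity in seg [207.4°–360°] (cycloidal), θ in radians: β = 93.2° = 1.6266 rad, B = 152.6° = 2.6634 rad; ds/dθ = (h/B)(1 − cos(2πβ/B)) = ((-19)/2.6634)(1 − cos(2π·0.6107)) = -12.609105 mm/rad

s = 5.4574, ds/dθ = -12.6091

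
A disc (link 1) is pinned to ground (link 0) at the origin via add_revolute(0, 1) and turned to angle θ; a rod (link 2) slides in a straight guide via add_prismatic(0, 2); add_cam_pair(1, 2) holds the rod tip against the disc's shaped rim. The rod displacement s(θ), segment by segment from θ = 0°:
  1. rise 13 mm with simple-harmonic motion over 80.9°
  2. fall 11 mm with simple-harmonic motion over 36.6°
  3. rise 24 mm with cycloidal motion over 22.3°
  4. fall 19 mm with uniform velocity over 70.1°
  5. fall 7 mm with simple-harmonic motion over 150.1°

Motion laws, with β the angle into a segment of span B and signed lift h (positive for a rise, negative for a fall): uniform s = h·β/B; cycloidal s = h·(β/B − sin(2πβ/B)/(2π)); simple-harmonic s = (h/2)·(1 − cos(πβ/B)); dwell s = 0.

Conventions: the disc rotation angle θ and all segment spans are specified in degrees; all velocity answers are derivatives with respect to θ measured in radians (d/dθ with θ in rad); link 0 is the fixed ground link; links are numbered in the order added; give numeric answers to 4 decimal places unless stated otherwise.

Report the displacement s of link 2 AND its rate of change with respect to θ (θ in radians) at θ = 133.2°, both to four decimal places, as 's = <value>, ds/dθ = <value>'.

segment 1 (0° to 80.9°, simple-harmonic, h = 13) is passed completely: s = 0.0000 + (13) = 13.0000
segment 2 (80.9° to 117.5°, simple-harmonic, h = -11) is passed completely: s = 13.0000 + (-11) = 2.0000
θ = 133.2° falls in segment 3 (117.5° to 139.8°, cycloidal, h = 24): β = 133.2 − 117.5 = 15.7°, B = 22.3°; Δs = 24·(0.7040 − sin(2π·0.7040)/(2π)) = 20.5584; s = 2.0000 + 20.5584 = 22.5584
velocity in seg [117.5°–139.8°] (cycloidal), θ in radians: β = 15.7° = 0.2740 rad, B = 22.3° = 0.3892 rad; ds/dθ = (h/B)(1 − cos(2πβ/B)) = (24/0.3892)(1 − cos(2π·0.7040)) = 79.225615 mm/rad

s = 22.5584, ds/dθ = 79.2256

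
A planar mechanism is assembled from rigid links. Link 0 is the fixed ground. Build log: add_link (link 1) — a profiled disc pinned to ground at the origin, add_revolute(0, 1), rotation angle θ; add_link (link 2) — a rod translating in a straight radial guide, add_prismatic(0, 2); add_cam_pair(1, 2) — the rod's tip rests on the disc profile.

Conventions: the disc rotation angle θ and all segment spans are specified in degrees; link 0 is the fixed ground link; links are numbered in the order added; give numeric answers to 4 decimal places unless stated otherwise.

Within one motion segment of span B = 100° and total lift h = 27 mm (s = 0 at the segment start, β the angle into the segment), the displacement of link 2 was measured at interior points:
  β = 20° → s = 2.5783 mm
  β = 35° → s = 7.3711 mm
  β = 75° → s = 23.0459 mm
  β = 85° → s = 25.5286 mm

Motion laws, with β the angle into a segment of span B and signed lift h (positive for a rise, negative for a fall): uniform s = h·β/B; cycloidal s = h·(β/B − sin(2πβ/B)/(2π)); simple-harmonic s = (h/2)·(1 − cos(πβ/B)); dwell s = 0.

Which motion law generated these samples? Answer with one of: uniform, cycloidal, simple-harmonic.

candidates at β/B = r: uniform s = h·r (linear in β); cycloidal s = h·(r − sin(2πr)/(2π)); simple-harmonic s = (h/2)(1 − cos(πr))
β=20°: printed 2.5783 | uniform 5.4000, cycloidal 1.3131, simple-harmonic 2.5783
β=35°: printed 7.3711 | uniform 9.4500, cycloidal 5.9735, simple-harmonic 7.3711
β=75°: printed 23.0459 | uniform 20.2500, cycloidal 24.5472, simple-harmonic 23.0459
β=85°: printed 25.5286 | uniform 22.9500, cycloidal 26.4265, simple-harmonic 25.5286
only one law matches every sample → simple-harmonic

simple-harmonic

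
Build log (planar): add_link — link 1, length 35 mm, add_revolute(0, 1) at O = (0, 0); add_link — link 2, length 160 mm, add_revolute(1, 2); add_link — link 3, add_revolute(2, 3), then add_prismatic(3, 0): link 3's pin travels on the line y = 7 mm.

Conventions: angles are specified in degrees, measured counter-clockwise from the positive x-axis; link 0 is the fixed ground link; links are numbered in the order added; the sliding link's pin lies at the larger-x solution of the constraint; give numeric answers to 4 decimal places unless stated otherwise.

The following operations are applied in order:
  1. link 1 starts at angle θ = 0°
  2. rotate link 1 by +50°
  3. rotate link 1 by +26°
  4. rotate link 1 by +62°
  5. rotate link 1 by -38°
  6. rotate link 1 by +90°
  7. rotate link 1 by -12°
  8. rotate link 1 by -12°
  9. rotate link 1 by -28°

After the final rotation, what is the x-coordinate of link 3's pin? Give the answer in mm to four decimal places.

geometry: r = 35 mm, L = 160 mm, e = 7 mm; θ starts at 0°
rotate link 1 by +50°: θ ← 0° +50° = 50°
rotate link 1 by +26°: θ ← 50° +26° = 76°
rotate link 1 by +62°: θ ← 76° +62° = 138°
rotate link 1 by -38°: θ ← 138° -38° = 100°
rotate link 1 by +90°: θ ← 100° +90° = 190°
rotate link 1 by -12°: θ ← 190° -12° = 178°
rotate link 1 by -12°: θ ← 178° -12° = 166°
rotate link 1 by -28°: θ ← 166° -28° = 138°
crank pin P = (r cos θ, r sin θ) = (-26.010069, 23.419571)
h = r sin θ − e = 23.419571 − 7 = 16.419571
x = r cos θ + √(L² − h²) = -26.010069 + 159.155263 = 133.145194

133.1452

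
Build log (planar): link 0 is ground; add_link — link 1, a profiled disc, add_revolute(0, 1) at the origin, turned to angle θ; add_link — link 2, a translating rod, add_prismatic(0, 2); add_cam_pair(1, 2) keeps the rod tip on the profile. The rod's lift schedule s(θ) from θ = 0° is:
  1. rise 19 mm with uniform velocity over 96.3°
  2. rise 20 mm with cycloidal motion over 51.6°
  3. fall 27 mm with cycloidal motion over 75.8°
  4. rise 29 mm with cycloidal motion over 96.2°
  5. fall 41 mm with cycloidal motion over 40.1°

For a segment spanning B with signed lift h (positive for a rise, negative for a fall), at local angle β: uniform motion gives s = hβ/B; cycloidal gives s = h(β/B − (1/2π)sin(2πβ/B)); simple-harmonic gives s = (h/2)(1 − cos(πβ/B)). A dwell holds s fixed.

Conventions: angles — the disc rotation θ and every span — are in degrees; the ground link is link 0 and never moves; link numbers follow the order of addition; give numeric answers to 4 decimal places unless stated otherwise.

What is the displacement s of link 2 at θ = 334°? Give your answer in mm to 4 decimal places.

seg 1 [0°–96.3°] uniform, h=19: full span → s += 19 → s = 19.0000
seg 2 [96.3°–147.9°] cycloidal, h=20: full span → s += 20 → s = 39.0000
seg 3 [147.9°–223.7°] cycloidal, h=-27: full span → s += -27 → s = 12.0000
seg 4 [223.7°–319.9°] cycloidal, h=29: full span → s += 29 → s = 41.0000
seg 5 [319.9°–360°] cycloidal, h=-41: θ=334° here. β=14.1, B=40.1. -41·(0.3516 − sin(2π·0.3516)/(2π)) = -9.1767 → s = 31.8233

31.8233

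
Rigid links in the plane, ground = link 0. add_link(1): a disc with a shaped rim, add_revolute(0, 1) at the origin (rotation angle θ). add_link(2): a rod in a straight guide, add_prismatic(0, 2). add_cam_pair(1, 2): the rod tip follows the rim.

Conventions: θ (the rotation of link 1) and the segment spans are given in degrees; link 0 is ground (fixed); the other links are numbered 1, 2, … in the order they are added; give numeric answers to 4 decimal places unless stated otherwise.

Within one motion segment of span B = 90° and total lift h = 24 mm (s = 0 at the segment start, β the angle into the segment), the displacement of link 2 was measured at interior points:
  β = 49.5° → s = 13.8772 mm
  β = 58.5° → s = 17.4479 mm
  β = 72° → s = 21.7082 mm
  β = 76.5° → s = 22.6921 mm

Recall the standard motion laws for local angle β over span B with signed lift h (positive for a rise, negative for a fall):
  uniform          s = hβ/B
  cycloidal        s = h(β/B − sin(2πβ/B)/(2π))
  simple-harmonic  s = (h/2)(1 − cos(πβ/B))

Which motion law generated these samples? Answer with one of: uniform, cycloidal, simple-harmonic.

candidates at β/B = r: uniform s = h·r (linear in β); cycloidal s = h·(r − sin(2πr)/(2π)); simple-harmonic s = (h/2)(1 − cos(πr))
β=49.5°: printed 13.8772 | uniform 13.2000, cycloidal 14.3804, simple-harmonic 13.8772
β=58.5°: printed 17.4479 | uniform 15.6000, cycloidal 18.6902, simple-harmonic 17.4479
β=72°: printed 21.7082 | uniform 19.2000, cycloidal 22.8328, simple-harmonic 21.7082
β=76.5°: printed 22.6921 | uniform 20.4000, cycloidal 23.4902, simple-harmonic 22.6921
only one law matches every sample → simple-harmonic

simple-harmonic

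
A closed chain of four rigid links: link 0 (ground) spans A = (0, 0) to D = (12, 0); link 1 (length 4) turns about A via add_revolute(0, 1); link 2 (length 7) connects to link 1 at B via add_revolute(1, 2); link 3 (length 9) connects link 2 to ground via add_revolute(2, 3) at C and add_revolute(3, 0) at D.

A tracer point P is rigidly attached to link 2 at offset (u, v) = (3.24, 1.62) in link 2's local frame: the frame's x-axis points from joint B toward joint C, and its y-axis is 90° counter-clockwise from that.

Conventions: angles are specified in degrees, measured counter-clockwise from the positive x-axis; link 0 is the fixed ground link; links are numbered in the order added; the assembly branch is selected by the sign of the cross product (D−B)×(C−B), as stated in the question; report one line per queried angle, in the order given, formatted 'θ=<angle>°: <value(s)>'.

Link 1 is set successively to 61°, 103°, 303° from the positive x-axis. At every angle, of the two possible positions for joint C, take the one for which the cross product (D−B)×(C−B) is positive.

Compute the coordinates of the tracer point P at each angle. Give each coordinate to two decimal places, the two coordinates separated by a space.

A=(0,0), D=(12.00,0)
θ=61°: B = A + 4.00·(cos61°, sin61°) = (1.9392, 3.4985)
θ=61°: |BD| = 10.6517
θ=61°: circle(B,7.00) ∩ circle(D,9.00): a=3.8237, h=5.8634
θ=61°:   candidates: C₊=(7.4766,7.7807) cross=62.455; C₋=(3.6251,-3.2955) cross=-62.455
θ=61°:   branch + wants cross > 0 → take C=(7.4766,7.7807) (cross=62.455)
θ=61°: ex = (C−B)/|BC| = (0.7911,0.6117); ey = (-0.6117,0.7911)
θ=61°: P = B + 3.24·ex + 1.62·ey = (3.5112,6.7620)
θ=103°: B = A + 4.00·(cos103°, sin103°) = (-0.8998, 3.8975)
θ=103°: |BD| = 13.4757
θ=103°: circle(B,7.00) ∩ circle(D,9.00): a=5.5505, h=4.2651
θ=103°:   candidates: C₊=(5.6471,6.3750) cross=57.476; C₋=(3.1799,-1.7907) cross=-57.476
θ=103°:   branch + wants cross > 0 → take C=(5.6471,6.3750) (cross=57.476)
θ=103°: ex = (C−B)/|BC| = (0.9353,0.3539); ey = (-0.3539,0.9353)
θ=103°: P = B + 3.24·ex + 1.62·ey = (1.5571,6.5594)
θ=303°: B = A + 4.00·(cos303°, sin303°) = (2.1786, -3.3547)
θ=303°: |BD| = 10.3786
θ=303°: circle(B,7.00) ∩ circle(D,9.00): a=3.6476, h=5.9745
θ=303°:   candidates: C₊=(3.6992,3.4781) cross=62.007; C₋=(7.5615,-7.8294) cross=-62.007
θ=303°:   branch + wants cross > 0 → take C=(3.6992,3.4781) (cross=62.007)
θ=303°: ex = (C−B)/|BC| = (0.2172,0.9761); ey = (-0.9761,0.2172)
θ=303°: P = B + 3.24·ex + 1.62·ey = (1.3011,0.1599)

θ=61°: 3.51 6.76
θ=103°: 1.56 6.56
θ=303°: 1.30 0.16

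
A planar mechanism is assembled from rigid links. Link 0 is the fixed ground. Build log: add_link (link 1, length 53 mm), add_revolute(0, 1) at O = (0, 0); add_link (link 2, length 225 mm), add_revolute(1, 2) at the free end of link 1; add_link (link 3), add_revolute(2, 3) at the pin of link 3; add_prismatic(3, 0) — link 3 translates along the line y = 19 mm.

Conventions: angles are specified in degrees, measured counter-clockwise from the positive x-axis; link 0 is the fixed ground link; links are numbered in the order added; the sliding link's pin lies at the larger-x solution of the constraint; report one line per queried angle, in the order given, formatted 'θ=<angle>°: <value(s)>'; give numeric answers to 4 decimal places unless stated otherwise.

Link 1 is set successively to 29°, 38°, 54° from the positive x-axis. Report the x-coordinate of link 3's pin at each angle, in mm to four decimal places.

geometry: r = 53 mm, L = 225 mm, e = 19 mm
θ=29°: crank pin P = (r cos θ, r sin θ) = (46.354844, 25.694910)
θ=29°: h = r sin θ − e = 25.694910 − 19 = 6.694910
θ=29°: x = r cos θ + √(L² − h²) = 46.354844 + 224.900374 = 271.255218
θ=38°: crank pin P = (r cos θ, r sin θ) = (41.764570, 32.630058)
θ=38°: h = r sin θ − e = 32.630058 − 19 = 13.630058
θ=38°: x = r cos θ + √(L² − h²) = 41.764570 + 224.586779 = 266.351349
θ=54°: crank pin P = (r cos θ, r sin θ) = (31.152618, 42.877901)
θ=54°: h = r sin θ − e = 42.877901 − 19 = 23.877901
θ=54°: x = r cos θ + √(L² − h²) = 31.152618 + 223.729403 = 254.882022

θ=29°: 271.2552
θ=38°: 266.3513
θ=54°: 254.8820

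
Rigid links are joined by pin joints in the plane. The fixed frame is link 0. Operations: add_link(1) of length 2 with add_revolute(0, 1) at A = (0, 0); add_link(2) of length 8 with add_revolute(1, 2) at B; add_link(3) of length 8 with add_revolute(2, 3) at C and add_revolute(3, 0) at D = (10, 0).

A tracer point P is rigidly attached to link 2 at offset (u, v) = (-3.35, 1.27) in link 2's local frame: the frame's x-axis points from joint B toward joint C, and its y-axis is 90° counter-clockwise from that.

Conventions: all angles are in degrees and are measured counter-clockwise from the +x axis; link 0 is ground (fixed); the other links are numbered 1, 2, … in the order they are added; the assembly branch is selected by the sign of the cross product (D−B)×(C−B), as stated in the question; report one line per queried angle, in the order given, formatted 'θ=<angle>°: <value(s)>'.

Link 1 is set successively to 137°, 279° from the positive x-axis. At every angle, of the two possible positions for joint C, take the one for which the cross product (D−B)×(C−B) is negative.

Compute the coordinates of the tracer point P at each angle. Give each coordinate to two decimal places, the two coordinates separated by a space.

A=(0,0), D=(10.00,0)
θ=137°: B = A + 2.00·(cos137°, sin137°) = (-1.4627, 1.3640)
θ=137°: |BD| = 11.5436
θ=137°: circle(B,8.00) ∩ circle(D,8.00): a=5.7718, h=5.5395
θ=137°:   candidates: C₊=(4.9232,6.1827) cross=63.946; C₋=(3.6141,-4.8187) cross=-63.946
θ=137°:   branch - wants cross < 0 → take C=(3.6141,-4.8187) (cross=-63.946)
θ=137°: ex = (C−B)/|BC| = (0.6346,-0.7728); ey = (0.7728,0.6346)
θ=137°: P = B + -3.35·ex + 1.27·ey = (-2.6071,4.7590)
θ=279°: B = A + 2.00·(cos279°, sin279°) = (0.3129, -1.9754)
θ=279°: |BD| = 9.8865
θ=279°: circle(B,8.00) ∩ circle(D,8.00): a=4.9432, h=6.2900
θ=279°:   candidates: C₊=(3.8997,5.1755) cross=62.186; C₋=(6.4132,-7.1509) cross=-62.186
θ=279°:   branch - wants cross < 0 → take C=(6.4132,-7.1509) (cross=-62.186)
θ=279°: ex = (C−B)/|BC| = (0.7625,-0.6469); ey = (0.6469,0.7625)
θ=279°: P = B + -3.35·ex + 1.27·ey = (-1.4200,1.1603)

θ=137°: -2.61 4.76
θ=279°: -1.42 1.16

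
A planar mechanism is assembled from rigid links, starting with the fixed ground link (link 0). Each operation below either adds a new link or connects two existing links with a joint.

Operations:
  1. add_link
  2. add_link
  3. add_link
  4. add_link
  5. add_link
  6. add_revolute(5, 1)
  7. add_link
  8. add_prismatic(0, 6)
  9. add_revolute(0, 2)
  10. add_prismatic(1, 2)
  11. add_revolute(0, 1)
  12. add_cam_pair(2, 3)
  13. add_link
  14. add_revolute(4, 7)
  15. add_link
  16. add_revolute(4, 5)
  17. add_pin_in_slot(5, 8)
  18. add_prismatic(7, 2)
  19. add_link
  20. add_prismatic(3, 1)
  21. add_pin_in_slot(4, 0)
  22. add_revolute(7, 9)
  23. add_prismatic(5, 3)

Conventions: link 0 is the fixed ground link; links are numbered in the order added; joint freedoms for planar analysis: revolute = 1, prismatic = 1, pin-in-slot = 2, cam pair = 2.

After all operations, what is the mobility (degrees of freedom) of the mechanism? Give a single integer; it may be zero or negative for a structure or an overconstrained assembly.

(L,J1,J2)=(1,0,0); link0 fixed
link1: (2,0,0)
link2: (3,0,0)
link3: (4,0,0)
link4: (5,0,0)
link5: (6,0,0)
R 5-1 [J1]: (6,1,0)
link6: (7,1,0)
P 0-6 [J1]: (7,2,0)
R 0-2 [J1]: (7,3,0)
P 1-2 [J1]: (7,4,0)
R 0-1 [J1]: (7,5,0)
C 2-3 [J2]: (7,5,1)
link7: (8,5,1)
R 4-7 [J1]: (8,6,1)
link8: (9,6,1)
R 4-5 [J1]: (9,7,1)
PS 5-8 [J2]: (9,7,2)
P 7-2 [J1]: (9,8,2)
link9: (10,8,2)
P 3-1 [J1]: (10,9,2)
PS 4-0 [J2]: (10,9,3)
R 7-9 [J1]: (10,10,3)
P 5-3 [J1]: (10,11,3)
Grübler: 3·9 − 2·11 − 3 = 2

M = 2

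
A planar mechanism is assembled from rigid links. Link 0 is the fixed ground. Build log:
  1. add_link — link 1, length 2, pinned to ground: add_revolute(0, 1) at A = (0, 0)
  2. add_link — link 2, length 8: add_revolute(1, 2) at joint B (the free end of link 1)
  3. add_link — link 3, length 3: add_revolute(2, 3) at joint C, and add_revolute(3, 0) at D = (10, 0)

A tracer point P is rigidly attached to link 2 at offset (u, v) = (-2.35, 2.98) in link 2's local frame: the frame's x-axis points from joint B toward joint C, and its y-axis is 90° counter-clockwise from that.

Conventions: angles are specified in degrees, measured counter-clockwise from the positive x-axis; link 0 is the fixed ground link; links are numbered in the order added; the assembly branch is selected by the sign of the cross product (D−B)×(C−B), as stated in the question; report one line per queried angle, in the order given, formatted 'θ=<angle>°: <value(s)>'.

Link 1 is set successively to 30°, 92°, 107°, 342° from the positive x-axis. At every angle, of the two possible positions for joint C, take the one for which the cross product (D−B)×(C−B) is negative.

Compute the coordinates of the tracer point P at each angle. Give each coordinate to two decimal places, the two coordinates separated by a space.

A=(0,0), D=(10.00,0)
θ=30°: B = A + 2.00·(cos30°, sin30°) = (1.7321, 1.0000)
θ=30°: |BD| = 8.3282
θ=30°: circle(B,8.00) ∩ circle(D,3.00): a=7.4661, h=2.8735
θ=30°:   candidates: C₊=(9.4892,2.9562) cross=23.931; C₋=(8.7991,-2.7492) cross=-23.931
θ=30°:   branch - wants cross < 0 → take C=(8.7991,-2.7492) (cross=-23.931)
θ=30°: ex = (C−B)/|BC| = (0.8834,-0.4686); ey = (0.4686,0.8834)
θ=30°: P = B + -2.35·ex + 2.98·ey = (1.0527,4.7338)
θ=92°: B = A + 2.00·(cos92°, sin92°) = (-0.0698, 1.9988)
θ=92°: |BD| = 10.2663
θ=92°: circle(B,8.00) ∩ circle(D,3.00): a=7.8118, h=1.7250
θ=92°:   candidates: C₊=(7.9284,2.1699) cross=17.709; C₋=(7.2567,-1.2141) cross=-17.709
θ=92°:   branch - wants cross < 0 → take C=(7.2567,-1.2141) (cross=-17.709)
θ=92°: ex = (C−B)/|BC| = (0.9158,-0.4016); ey = (0.4016,0.9158)
θ=92°: P = B + -2.35·ex + 2.98·ey = (-1.0251,5.6717)
θ=107°: B = A + 2.00·(cos107°, sin107°) = (-0.5847, 1.9126)
θ=107°: |BD| = 10.7562
θ=107°: circle(B,8.00) ∩ circle(D,3.00): a=7.9348, h=1.0197
θ=107°:   candidates: C₊=(7.4049,1.5051) cross=10.968; C₋=(7.0423,-0.5017) cross=-10.968
θ=107°:   branch - wants cross < 0 → take C=(7.0423,-0.5017) (cross=-10.968)
θ=107°: ex = (C−B)/|BC| = (0.9534,-0.3018); ey = (0.3018,0.9534)
θ=107°: P = B + -2.35·ex + 2.98·ey = (-1.9258,5.4629)
θ=342°: B = A + 2.00·(cos342°, sin342°) = (1.9021, -0.6180)
θ=342°: |BD| = 8.1214
θ=342°: circle(B,8.00) ∩ circle(D,3.00): a=7.4468, h=2.9232
θ=342°:   candidates: C₊=(9.1049,2.8634) cross=23.740; C₋=(9.5498,-2.9660) cross=-23.740
θ=342°:   branch - wants cross < 0 → take C=(9.5498,-2.9660) (cross=-23.740)
θ=342°: ex = (C−B)/|BC| = (0.9560,-0.2935); ey = (0.2935,0.9560)
θ=342°: P = B + -2.35·ex + 2.98·ey = (0.5302,2.9204)

θ=30°: 1.05 4.73
θ=92°: -1.03 5.67
θ=107°: -1.93 5.46
θ=342°: 0.53 2.92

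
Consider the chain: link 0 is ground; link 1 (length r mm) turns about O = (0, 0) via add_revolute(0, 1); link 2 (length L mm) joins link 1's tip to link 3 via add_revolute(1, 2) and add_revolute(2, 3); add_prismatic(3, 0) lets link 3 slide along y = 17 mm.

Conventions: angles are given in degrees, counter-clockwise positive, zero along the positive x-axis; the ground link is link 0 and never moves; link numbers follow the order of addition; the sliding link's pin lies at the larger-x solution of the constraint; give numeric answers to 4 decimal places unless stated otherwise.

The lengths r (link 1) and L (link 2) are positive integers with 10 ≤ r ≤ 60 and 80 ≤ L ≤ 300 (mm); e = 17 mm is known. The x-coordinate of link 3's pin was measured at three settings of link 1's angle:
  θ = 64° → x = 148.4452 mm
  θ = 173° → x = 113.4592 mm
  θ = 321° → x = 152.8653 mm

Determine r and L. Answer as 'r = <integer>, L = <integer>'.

constraint per measurement: (x − r cos θ)² + (r sin θ − e)² = L²
subtracting the θ₁ and θ₂ equations cancels the r² and L² terms:
r = (x₁² − x₂²) / (2[(x₁cos θ₁ + e sin θ₁) − (x₂cos θ₂ + e sin θ₂)]) = 24.0000 → r = 24
L² = (x₁ − r cos θ₁)² + (r sin θ₁ − e)² = 19044.0050 → L = 138.0000 → L = 138
check at θ₃=321°: x = 152.8653 (printed 152.8653) ✓

r = 24, L = 138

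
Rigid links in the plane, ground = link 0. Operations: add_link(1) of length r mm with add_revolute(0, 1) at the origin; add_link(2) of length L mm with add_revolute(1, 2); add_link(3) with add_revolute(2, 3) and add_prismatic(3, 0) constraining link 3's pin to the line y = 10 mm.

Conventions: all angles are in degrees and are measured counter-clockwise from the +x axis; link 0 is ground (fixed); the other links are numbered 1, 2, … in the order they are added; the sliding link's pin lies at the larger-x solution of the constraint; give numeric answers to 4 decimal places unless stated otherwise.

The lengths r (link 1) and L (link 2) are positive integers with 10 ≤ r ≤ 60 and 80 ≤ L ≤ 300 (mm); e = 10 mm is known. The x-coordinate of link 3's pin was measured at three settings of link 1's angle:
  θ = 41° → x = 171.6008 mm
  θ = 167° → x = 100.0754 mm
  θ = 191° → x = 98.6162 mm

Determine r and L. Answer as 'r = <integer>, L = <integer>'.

constraint per measurement: (x − r cos θ)² + (r sin θ − e)² = L²
subtracting the θ₁ and θ₂ equations cancels the r² and L² terms:
r = (x₁² − x₂²) / (2[(x₁cos θ₁ + e sin θ₁) − (x₂cos θ₂ + e sin θ₂)]) = 42.0000 → r = 42
L² = (x₁ − r cos θ₁)² + (r sin θ₁ − e)² = 19881.0085 → L = 141.0000 → L = 141
check at θ₃=191°: x = 98.6162 (printed 98.6162) ✓

r = 42, L = 141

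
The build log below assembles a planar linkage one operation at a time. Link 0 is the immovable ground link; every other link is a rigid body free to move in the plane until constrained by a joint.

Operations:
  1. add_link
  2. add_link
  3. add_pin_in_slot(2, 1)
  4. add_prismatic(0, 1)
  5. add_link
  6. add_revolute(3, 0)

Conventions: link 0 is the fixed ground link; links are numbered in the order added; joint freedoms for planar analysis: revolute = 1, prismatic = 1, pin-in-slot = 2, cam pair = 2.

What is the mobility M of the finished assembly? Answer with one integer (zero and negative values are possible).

link 0 = ground. State L|J1|J2 = 1|0|0
+link1  2|0|0
+link2  3|0|0
PS(2,1) f=2→J2  3|0|1
P(0,1) f=1→J1  3|1|1
+link3  4|1|1
R(3,0) f=1→J1  4|2|1
M = 3(4−1)−2·2−1 = 9−4−1 = 4

M = 4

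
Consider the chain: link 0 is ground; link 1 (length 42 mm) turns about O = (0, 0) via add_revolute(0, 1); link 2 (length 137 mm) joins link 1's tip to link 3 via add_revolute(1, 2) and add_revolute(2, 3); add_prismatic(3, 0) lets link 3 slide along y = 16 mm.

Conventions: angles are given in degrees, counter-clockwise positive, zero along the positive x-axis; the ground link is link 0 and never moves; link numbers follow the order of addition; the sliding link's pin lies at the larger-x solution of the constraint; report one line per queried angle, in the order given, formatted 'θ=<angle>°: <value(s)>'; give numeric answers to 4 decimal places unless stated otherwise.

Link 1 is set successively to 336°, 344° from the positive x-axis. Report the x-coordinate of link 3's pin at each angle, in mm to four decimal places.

geometry: r = 42 mm, L = 137 mm, e = 16 mm
θ=336°: crank pin P = (r cos θ, r sin θ) = (38.368909, -17.082939)
θ=336°: h = r sin θ − e = -17.082939 − 16 = -33.082939
θ=336°: x = r cos θ + √(L² − h²) = 38.368909 + 132.945550 = 171.314459
θ=344°: crank pin P = (r cos θ, r sin θ) = (40.372991, -11.576769)
θ=344°: h = r sin θ − e = -11.576769 − 16 = -27.576769
θ=344°: x = r cos θ + √(L² − h²) = 40.372991 + 134.195834 = 174.568825

θ=336°: 171.3145
θ=344°: 174.5688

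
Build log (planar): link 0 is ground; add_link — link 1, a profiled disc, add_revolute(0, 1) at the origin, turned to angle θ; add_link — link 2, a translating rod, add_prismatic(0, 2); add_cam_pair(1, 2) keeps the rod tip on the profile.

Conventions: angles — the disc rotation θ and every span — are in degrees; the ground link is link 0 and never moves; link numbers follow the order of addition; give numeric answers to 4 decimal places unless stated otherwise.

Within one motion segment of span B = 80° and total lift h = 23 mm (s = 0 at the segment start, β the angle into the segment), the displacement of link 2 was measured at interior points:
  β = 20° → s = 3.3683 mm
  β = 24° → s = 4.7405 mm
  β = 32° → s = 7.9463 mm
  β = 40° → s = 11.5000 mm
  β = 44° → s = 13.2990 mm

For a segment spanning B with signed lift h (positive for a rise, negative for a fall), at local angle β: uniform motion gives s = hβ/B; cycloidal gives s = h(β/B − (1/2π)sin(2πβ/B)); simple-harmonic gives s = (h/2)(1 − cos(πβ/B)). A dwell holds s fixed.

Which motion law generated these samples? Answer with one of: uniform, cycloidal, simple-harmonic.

candidates at β/B = r: uniform s = h·r (linear in β); cycloidal s = h·(r − sin(2πr)/(2π)); simple-harmonic s = (h/2)(1 − cos(πr))
β=20°: printed 3.3683 | uniform 5.7500, cycloidal 2.0894, simple-harmonic 3.3683
β=24°: printed 4.7405 | uniform 6.9000, cycloidal 3.4186, simple-harmonic 4.7405
β=32°: printed 7.9463 | uniform 9.2000, cycloidal 7.0484, simple-harmonic 7.9463
β=40°: printed 11.5000 | uniform 11.5000, cycloidal 11.5000, simple-harmonic 11.5000
β=44°: printed 13.2990 | uniform 12.6500, cycloidal 13.7812, simple-harmonic 13.2990
only one law matches every sample → simple-harmonic

simple-harmonic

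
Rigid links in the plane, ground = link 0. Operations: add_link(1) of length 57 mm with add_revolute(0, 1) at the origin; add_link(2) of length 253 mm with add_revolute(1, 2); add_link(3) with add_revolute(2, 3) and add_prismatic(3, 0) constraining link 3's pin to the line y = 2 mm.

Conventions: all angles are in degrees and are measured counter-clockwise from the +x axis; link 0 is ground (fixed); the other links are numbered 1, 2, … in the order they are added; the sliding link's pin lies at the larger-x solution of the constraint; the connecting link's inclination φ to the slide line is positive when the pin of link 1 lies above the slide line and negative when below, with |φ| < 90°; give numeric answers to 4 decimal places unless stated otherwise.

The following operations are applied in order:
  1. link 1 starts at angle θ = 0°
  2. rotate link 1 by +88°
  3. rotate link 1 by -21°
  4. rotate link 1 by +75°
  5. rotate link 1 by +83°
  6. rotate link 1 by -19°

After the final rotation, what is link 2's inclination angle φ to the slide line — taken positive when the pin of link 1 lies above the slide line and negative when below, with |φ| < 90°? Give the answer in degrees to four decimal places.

geometry: r = 57 mm, L = 253 mm, e = 2 mm; θ starts at 0°
rotate link 1 by +88°: θ ← 0° +88° = 88°
rotate link 1 by -21°: θ ← 88° -21° = 67°
rotate link 1 by +75°: θ ← 67° +75° = 142°
rotate link 1 by +83°: θ ← 142° +83° = 225°
rotate link 1 by -19°: θ ← 225° -19° = 206°
h = r sin θ − e = -24.987155 − 2 = -26.987155
sin φ = h / L = -26.987155 / 253 = -0.10666860
φ = arcsin(-0.10666860) = -6.123310°

-6.1233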